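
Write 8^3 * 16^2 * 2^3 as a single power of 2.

8^3 = 2^9; 16^2 = 2^8; 2^3 = 2^3
Combine exponents: 2^20

2^20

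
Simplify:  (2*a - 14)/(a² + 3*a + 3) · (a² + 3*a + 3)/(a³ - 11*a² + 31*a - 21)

Factor: 2*a - 14 = 2·(a - 7);  a³ - 11*a² + 31*a - 21 = (a - 1)·(a - 3)·(a - 7)
Cancel the common factors (a² + 3*a + 3), (a - 7).

2/(a² - 4*a + 3)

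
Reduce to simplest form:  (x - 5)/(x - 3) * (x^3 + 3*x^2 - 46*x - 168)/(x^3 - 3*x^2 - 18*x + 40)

(x^2 - x - 42)/(x^2 - 5*x + 6)

Factor: x^3 + 3*x^2 - 46*x - 168 = (x + 4)*(x - 7)*(x + 6);  x^3 - 3*x^2 - 18*x + 40 = (x - 5)*(x - 2)*(x + 4)
Cancel the common factors (x - 5), (x + 4).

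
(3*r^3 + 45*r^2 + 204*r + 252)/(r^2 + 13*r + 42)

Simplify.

3*r + 6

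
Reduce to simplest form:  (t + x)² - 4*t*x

(t - x)²

Expanding gives t² - 2*t*x + x², a perfect square.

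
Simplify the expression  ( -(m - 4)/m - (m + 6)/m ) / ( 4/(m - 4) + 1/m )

Numerator: -(m - 4)/m - (m + 6)/m = (-2*m - 2)/m
Denominator: 4/(m - 4) + 1/m = (5*m - 4)/(m**2 - 4*m)
Divide: ((-2*m - 2)/m) · ((m**2 - 4*m)/(5*m - 4)) = (-2*m**2 + 6*m + 8)/(5*m - 4)

(-2*m**2 + 6*m + 8)/(5*m - 4)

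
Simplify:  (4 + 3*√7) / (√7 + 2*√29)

Multiply numerator and denominator by -2*√29 + √7.
Denominator becomes -109; numerator becomes -6*√203 - 8*√29 + 4*√7 + 21.

(-21 - 4*√7 + 8*√29 + 6*√203)/109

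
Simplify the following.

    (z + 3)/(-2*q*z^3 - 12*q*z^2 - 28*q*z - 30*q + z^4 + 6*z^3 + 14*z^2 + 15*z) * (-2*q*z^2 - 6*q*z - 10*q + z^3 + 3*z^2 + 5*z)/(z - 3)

Factor: -2*q*z^3 - 12*q*z^2 - 28*q*z - 30*q + z^4 + 6*z^3 + 14*z^2 + 15*z = (z^2 + 3*z + 5)*(z + 3)*(-2*q + z);  -2*q*z^2 - 6*q*z - 10*q + z^3 + 3*z^2 + 5*z = (z^2 + 3*z + 5)*(-2*q + z)
Cancel the common factors (z^2 + 3*z + 5), (z + 3), (-2*q + z).

1/(z - 3)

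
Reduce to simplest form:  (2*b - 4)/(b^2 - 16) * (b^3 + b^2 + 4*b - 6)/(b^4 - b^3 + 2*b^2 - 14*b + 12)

Factor: 2*b - 4 = 2*(b - 2);  b^2 - 16 = (b - 4)*(b + 4);  b^3 + b^2 + 4*b - 6 = (b^2 + 2*b + 6)*(b - 1);  b^4 - b^3 + 2*b^2 - 14*b + 12 = (b - 1)*(b - 2)*(b^2 + 2*b + 6)
Cancel the common factors (b^2 + 2*b + 6), (b - 1), (b - 2).

2/(b^2 - 16)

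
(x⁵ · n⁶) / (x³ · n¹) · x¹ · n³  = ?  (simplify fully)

Quotient: x² · n⁵
Multiply by x¹ · n³: add exponents.

n⁸*x³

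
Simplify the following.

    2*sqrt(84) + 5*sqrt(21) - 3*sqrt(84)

2*sqrt(84) = 4*sqrt(21); 5*sqrt(21) = 5*sqrt(21); 3*sqrt(84) = 6*sqrt(21)
Combine: (4 + 5 - 6)·sqrt(21) = 3*sqrt(21)

3*sqrt(21)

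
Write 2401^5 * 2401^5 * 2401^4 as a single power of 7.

7^56

2401^5 = 7^20; 2401^5 = 7^20; 2401^4 = 7^16
Combine exponents: 7^56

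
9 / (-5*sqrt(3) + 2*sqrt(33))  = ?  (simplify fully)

Multiply numerator and denominator by 5*sqrt(3) + 2*sqrt(33).
Denominator becomes 57; numerator becomes 45*sqrt(3) + 18*sqrt(33).

(15*sqrt(3) + 6*sqrt(33))/19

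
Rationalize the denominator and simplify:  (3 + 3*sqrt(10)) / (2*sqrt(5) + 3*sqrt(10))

(-30*sqrt(2) - 6*sqrt(5) + 9*sqrt(10) + 90)/70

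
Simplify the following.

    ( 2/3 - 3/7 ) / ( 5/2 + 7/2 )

5/126

Numerator: 2/3 - 3/7 = 5/21
Denominator: 5/2 + 7/2 = 6
Divide: (5/21) · (1/6) = 5/126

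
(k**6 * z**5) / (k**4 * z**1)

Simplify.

k**2*z**4

Quotient: k**2 * z**4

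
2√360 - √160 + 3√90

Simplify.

17*√10

2√360 = 12*√10; √160 = 4*√10; 3√90 = 9*√10
Combine: (12 - 4 + 9)·√10 = 17*√10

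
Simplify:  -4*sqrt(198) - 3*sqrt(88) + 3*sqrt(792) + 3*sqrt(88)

6*sqrt(22)

4*sqrt(198) = 12*sqrt(22); 3*sqrt(88) = 6*sqrt(22); 3*sqrt(792) = 18*sqrt(22); 3*sqrt(88) = 6*sqrt(22)
Combine: (-12 - 6 + 18 + 6)·sqrt(22) = 6*sqrt(22)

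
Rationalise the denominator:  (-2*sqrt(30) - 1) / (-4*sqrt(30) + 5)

Multiply numerator and denominator by 5 + 4*sqrt(30).
Denominator becomes -455; numerator becomes -245 - 14*sqrt(30).

(2*sqrt(30) + 35)/65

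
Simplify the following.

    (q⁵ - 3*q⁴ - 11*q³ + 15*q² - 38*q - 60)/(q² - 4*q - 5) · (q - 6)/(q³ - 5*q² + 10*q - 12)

(q² - 3*q - 18)/(q - 3)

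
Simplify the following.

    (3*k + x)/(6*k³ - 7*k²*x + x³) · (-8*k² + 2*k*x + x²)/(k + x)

Factor: 6*k³ - 7*k²*x + x³ = (3*k + x)·(-k + x)·(-2*k + x);  -8*k² + 2*k*x + x² = (-2*k + x)·(4*k + x)
Cancel the common factors (3*k + x), (-2*k + x).

(4*k + x)/(-k² + x²)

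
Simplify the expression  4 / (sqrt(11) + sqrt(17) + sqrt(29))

Group as (sqrt(17) + sqrt(29)) + sqrt(11); multiply by (sqrt(17) + sqrt(29)) - sqrt(11), then rationalise the remaining surd.

(-8*sqrt(5423) - 4*sqrt(29) + 92*sqrt(17) + 140*sqrt(11))/747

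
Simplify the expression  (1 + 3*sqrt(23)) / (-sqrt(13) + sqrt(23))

Multiply numerator and denominator by sqrt(13) + sqrt(23).
Denominator becomes 10; numerator becomes sqrt(13) + sqrt(23) + 3*sqrt(299) + 69.

(sqrt(13) + sqrt(23) + 3*sqrt(299) + 69)/10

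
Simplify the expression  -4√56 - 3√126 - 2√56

4√56 = 8*√14; 3√126 = 9*√14; 2√56 = 4*√14
Combine: (-8 - 9 - 4)·√14 = -21*√14

-21*√14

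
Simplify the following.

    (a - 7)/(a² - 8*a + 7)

Factor: a² - 8*a + 7 = (a - 7)·(a - 1)
Cancel the common factor (a - 7).

1/(a - 1)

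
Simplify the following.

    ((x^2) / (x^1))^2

Inside the bracket: x^1
Raise to the power 2: x^2

x^2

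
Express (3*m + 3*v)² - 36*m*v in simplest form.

9*(m - v)²

Expanding gives 9*m² - 18*m*v + 9*v², a perfect square.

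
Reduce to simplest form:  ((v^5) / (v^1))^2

v^8

Inside the bracket: v^4
Raise to the power 2: v^8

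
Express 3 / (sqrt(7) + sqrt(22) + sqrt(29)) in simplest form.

(-3*sqrt(4466) + 21*sqrt(22) + 66*sqrt(7))/308

Group as (sqrt(22) + sqrt(29)) + sqrt(7); multiply by (sqrt(22) + sqrt(29)) - sqrt(7), then rationalise the remaining surd.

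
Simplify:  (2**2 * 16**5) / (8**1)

2**19

2**2 = 2**2; 16**5 = 2**20; 8**1 = 2**3
Combine exponents: 2**19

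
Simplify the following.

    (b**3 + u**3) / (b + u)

b**2 - b*u + u**2

Factor as (a+b)(a**2-ab+b**2) with a=b, b=u.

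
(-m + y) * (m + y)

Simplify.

-m^2 + y^2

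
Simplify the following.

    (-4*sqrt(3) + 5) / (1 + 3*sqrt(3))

(-41 + 19*sqrt(3))/26

Multiply numerator and denominator by -3*sqrt(3) + 1.
Denominator becomes -26; numerator becomes -19*sqrt(3) + 41.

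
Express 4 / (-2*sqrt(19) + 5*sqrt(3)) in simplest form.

Multiply numerator and denominator by 5*sqrt(3) + 2*sqrt(19).
Denominator becomes -1; numerator becomes 20*sqrt(3) + 8*sqrt(19).

-8*sqrt(19) - 20*sqrt(3)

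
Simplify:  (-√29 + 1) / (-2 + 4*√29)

(-57 + √29)/230

Multiply numerator and denominator by -4*√29 - 2.
Denominator becomes -460; numerator becomes -2*√29 + 114.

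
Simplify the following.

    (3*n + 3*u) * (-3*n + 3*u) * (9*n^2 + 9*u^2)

Telescope via difference of squares: ((3*u)+(3*n))((3*u)-(3*n)) = -9*n^2 + 9*u^2, then repeat with the next factor.

-81*n^4 + 81*u^4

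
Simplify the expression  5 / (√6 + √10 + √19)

Group as (√10 + √19) + √6; multiply by (√10 + √19) - √6, then rationalise the remaining surd.

(-20*√285 - 15*√19 + 75*√10 + 115*√6)/231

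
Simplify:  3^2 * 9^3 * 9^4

3^2 = 3^2; 9^3 = 3^6; 9^4 = 3^8
Combine exponents: 3^16

3^16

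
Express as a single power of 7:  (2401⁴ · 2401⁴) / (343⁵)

2401⁴ = 7^16; 2401⁴ = 7^16; 343⁵ = 7^15
Combine exponents: 7^17

7^17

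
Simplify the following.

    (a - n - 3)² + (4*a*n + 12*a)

(a + n + 3)²

Expanding gives a² + 2*a*n + 6*a + n² + 6*n + 9, a perfect square.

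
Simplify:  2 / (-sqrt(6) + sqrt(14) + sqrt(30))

(-19*sqrt(6) - 5*sqrt(30) + 11*sqrt(14) + 6*sqrt(70))/59

Group as (sqrt(14) + sqrt(30)) - sqrt(6); multiply by (sqrt(14) + sqrt(30)) + sqrt(6), then rationalise the remaining surd.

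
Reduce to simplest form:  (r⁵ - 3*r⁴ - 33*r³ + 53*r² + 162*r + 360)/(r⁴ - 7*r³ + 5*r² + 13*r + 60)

(r² - r - 30)/(r - 5)

Factor: r⁵ - 3*r⁴ - 33*r³ + 53*r² + 162*r + 360 = (r² + 2*r + 3)·(r - 6)·(r + 5)·(r - 4);  r⁴ - 7*r³ + 5*r² + 13*r + 60 = (r - 4)·(r - 5)·(r² + 2*r + 3)
Cancel the common factors (r² + 2*r + 3), (r - 4).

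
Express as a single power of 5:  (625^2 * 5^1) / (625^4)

5^(-7)

625^2 = 5^8; 5^1 = 5^1; 625^4 = 5^16
Combine exponents: 5^(-7)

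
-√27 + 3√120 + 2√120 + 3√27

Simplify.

6*√3 + 10*√30

√27 = 3*√3; 3√120 = 6*√30; 2√120 = 4*√30; 3√27 = 9*√3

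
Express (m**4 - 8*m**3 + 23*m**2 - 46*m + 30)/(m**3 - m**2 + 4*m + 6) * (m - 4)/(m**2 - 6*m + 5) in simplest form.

(m - 4)/(m + 1)

Factor: m**4 - 8*m**3 + 23*m**2 - 46*m + 30 = (m**2 - 2*m + 6)*(m - 1)*(m - 5);  m**3 - m**2 + 4*m + 6 = (m + 1)*(m**2 - 2*m + 6);  m**2 - 6*m + 5 = (m - 5)*(m - 1)
Cancel the common factors (m**2 - 2*m + 6), (m - 5), (m - 1).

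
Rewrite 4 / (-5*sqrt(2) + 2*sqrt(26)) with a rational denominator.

Multiply numerator and denominator by 5*sqrt(2) + 2*sqrt(26).
Denominator becomes 54; numerator becomes 20*sqrt(2) + 8*sqrt(26).

(10*sqrt(2) + 4*sqrt(26))/27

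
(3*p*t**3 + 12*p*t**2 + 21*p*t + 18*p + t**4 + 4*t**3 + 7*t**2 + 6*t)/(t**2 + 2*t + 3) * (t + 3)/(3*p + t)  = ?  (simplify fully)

Factor: 3*p*t**3 + 12*p*t**2 + 21*p*t + 18*p + t**4 + 4*t**3 + 7*t**2 + 6*t = (t + 2)*(t**2 + 2*t + 3)*(3*p + t)
Cancel the common factors (t**2 + 2*t + 3), (3*p + t).

t**2 + 5*t + 6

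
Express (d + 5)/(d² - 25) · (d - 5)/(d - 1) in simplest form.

1/(d - 1)

Factor: d² - 25 = (d + 5)·(d - 5)
Cancel the common factors (d + 5), (d - 5).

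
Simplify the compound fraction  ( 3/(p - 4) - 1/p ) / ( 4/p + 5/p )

(2*p + 4)/(9*p - 36)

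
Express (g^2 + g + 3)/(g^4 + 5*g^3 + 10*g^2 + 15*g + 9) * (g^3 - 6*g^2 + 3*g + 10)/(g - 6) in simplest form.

Factor: g^4 + 5*g^3 + 10*g^2 + 15*g + 9 = (g + 3)*(g^2 + g + 3)*(g + 1);  g^3 - 6*g^2 + 3*g + 10 = (g - 2)*(g - 5)*(g + 1)
Cancel the common factors (g^2 + g + 3), (g + 1).

(g^2 - 7*g + 10)/(g^2 - 3*g - 18)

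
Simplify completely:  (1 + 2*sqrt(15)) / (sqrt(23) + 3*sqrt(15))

(-2*sqrt(345) - sqrt(23) + 3*sqrt(15) + 90)/112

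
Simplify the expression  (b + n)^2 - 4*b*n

Expanding gives b^2 - 2*b*n + n^2, a perfect square.

(b - n)^2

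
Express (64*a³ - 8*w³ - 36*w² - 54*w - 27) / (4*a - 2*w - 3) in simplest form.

(4*a)^3 - (2*w + 3)^3 = (4*a - 2*w - 3)(16*a² + 8*a*w + 12*a + 4*w² + 12*w + 9).

16*a² + 8*a*w + 12*a + 4*w² + 12*w + 9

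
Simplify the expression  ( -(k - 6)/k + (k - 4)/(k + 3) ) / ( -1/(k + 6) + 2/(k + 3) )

(-k^2 + 12*k + 108)/(k^2 + 9*k)

Numerator: -(k - 6)/k + (k - 4)/(k + 3) = (-k + 18)/(k^2 + 3*k)
Denominator: -1/(k + 6) + 2/(k + 3) = (k + 9)/(k^2 + 9*k + 18)
Divide: ((-k + 18)/(k^2 + 3*k)) · ((k^2 + 9*k + 18)/(k + 9)) = (-k^2 + 12*k + 108)/(k^2 + 9*k)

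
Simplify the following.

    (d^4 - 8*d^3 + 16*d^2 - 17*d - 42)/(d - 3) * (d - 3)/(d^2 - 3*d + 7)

d^2 - 5*d - 6

Factor: d^4 - 8*d^3 + 16*d^2 - 17*d - 42 = (d - 6)*(d^2 - 3*d + 7)*(d + 1)
Cancel the common factors (d^2 - 3*d + 7), (d - 3).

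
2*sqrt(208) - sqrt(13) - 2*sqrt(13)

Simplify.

2*sqrt(208) = 8*sqrt(13); sqrt(13) = sqrt(13); 2*sqrt(13) = 2*sqrt(13)
Combine: (8 - 1 - 2)·sqrt(13) = 5*sqrt(13)

5*sqrt(13)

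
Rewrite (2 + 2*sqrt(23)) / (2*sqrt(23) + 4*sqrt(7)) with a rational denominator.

Multiply numerator and denominator by -4*sqrt(7) + 2*sqrt(23).
Denominator becomes -20; numerator becomes -8*sqrt(161) - 8*sqrt(7) + 4*sqrt(23) + 92.

(-23 - sqrt(23) + 2*sqrt(7) + 2*sqrt(161))/5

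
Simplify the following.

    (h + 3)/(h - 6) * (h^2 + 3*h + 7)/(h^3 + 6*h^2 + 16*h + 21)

1/(h - 6)

Factor: h^3 + 6*h^2 + 16*h + 21 = (h + 3)*(h^2 + 3*h + 7)
Cancel the common factors (h^2 + 3*h + 7), (h + 3).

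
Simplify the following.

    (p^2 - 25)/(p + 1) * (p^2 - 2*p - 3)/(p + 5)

p^2 - 8*p + 15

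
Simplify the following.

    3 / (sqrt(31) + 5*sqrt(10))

(-sqrt(31) + 5*sqrt(10))/73

Multiply numerator and denominator by -sqrt(31) + 5*sqrt(10).
Denominator becomes 219; numerator becomes -3*sqrt(31) + 15*sqrt(10).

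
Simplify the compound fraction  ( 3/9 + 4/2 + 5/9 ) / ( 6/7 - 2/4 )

364/45

Numerator: 3/9 + 4/2 + 5/9 = 26/9
Denominator: 6/7 - 2/4 = 5/14
Divide: (26/9) · (14/5) = 364/45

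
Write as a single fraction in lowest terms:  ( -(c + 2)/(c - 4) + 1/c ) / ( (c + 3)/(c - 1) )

Numerator: -(c + 2)/(c - 4) + 1/c = (-c² - c - 4)/(c² - 4*c)
Denominator: (c + 3)/(c - 1) = (c + 3)/(c - 1)
Divide: ((-c² - c - 4)/(c² - 4*c)) · ((c - 1)/(c + 3)) = (-c³ - 3*c + 4)/(c³ - c² - 12*c)

(-c³ - 3*c + 4)/(c³ - c² - 12*c)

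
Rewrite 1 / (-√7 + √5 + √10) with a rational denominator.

Group as (√5 + √10) - √7; multiply by (√5 + √10) + √7, then rationalise the remaining surd.

(-4*√7 + √10 + 6*√5 + 5*√14)/68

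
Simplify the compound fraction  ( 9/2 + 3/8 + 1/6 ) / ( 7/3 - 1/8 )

Numerator: 9/2 + 3/8 + 1/6 = 121/24
Denominator: 7/3 - 1/8 = 53/24
Divide: (121/24) · (24/53) = 121/53

121/53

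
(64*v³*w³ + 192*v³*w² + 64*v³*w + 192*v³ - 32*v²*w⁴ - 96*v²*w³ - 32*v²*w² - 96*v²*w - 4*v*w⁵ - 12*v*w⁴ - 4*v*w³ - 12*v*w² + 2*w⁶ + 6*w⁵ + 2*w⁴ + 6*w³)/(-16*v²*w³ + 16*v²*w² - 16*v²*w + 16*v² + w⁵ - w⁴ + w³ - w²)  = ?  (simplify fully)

Factor: 64*v³*w³ + 192*v³*w² + 64*v³*w + 192*v³ - 32*v²*w⁴ - 96*v²*w³ - 32*v²*w² - 96*v²*w - 4*v*w⁵ - 12*v*w⁴ - 4*v*w³ - 12*v*w² + 2*w⁶ + 6*w⁵ + 2*w⁴ + 6*w³ = 2·(4*v + w)·(w² + 1)·(w + 3)·(-4*v + w)·(-2*v + w);  -16*v²*w³ + 16*v²*w² - 16*v²*w + 16*v² + w⁵ - w⁴ + w³ - w² = (-4*v + w)·(w - 1)·(w² + 1)·(4*v + w)
Cancel the common factors (w² + 1), (-4*v + w), (4*v + w).

(-4*v*w - 12*v + 2*w² + 6*w)/(w - 1)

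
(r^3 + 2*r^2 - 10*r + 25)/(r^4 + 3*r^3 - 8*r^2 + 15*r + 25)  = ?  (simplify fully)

Factor: r^3 + 2*r^2 - 10*r + 25 = (r + 5)*(r^2 - 3*r + 5);  r^4 + 3*r^3 - 8*r^2 + 15*r + 25 = (r^2 - 3*r + 5)*(r + 5)*(r + 1)
Cancel the common factors (r^2 - 3*r + 5), (r + 5).

1/(r + 1)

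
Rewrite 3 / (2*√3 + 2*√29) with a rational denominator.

Multiply numerator and denominator by -2*√3 + 2*√29.
Denominator becomes 104; numerator becomes -6*√3 + 6*√29.

(-3*√3 + 3*√29)/52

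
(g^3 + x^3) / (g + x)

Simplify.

g^2 - g*x + x^2

Factor as (a+b)(a^2-ab+b^2) with a=g, b=x.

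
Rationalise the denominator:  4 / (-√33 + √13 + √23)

(-12*√33 + 92*√23 + 172*√13 + 8*√9867)/1187

Group as (√13 + √23) - √33; multiply by (√13 + √23) + √33, then rationalise the remaining surd.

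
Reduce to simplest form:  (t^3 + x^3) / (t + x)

t^2 - t*x + x^2

x^3 + t^3 = (t + x)(t^2 - t*x + x^2).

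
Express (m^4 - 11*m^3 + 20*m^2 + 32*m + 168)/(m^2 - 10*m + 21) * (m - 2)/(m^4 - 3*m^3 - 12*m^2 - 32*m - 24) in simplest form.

(m - 2)/(m^2 - 2*m - 3)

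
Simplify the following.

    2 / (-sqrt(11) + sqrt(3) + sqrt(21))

Group as (sqrt(3) + sqrt(21)) - sqrt(11); multiply by (sqrt(3) + sqrt(21)) + sqrt(11), then rationalise the remaining surd.

(-26*sqrt(11) - 14*sqrt(21) + 58*sqrt(3) + 12*sqrt(77))/83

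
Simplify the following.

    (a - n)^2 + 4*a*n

(a + n)^2

Expand the square and combine the 4*a*n term.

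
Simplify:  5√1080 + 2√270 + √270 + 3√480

51*√30

5√1080 = 30*√30; 2√270 = 6*√30; √270 = 3*√30; 3√480 = 12*√30
Combine: (30 + 6 + 3 + 12)·√30 = 51*√30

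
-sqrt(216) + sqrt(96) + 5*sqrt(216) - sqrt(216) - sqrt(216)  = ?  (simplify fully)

16*sqrt(6)

sqrt(216) = 6*sqrt(6); sqrt(96) = 4*sqrt(6); 5*sqrt(216) = 30*sqrt(6); sqrt(216) = 6*sqrt(6); sqrt(216) = 6*sqrt(6)
Combine: (-6 + 4 + 30 - 6 - 6)·sqrt(6) = 16*sqrt(6)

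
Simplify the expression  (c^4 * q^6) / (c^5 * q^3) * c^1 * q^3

Quotient: (c^-1) * q^3
Multiply by c^1 * q^3: add exponents.

q^6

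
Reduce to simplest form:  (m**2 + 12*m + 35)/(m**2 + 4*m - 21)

Factor: m**2 + 12*m + 35 = (m + 7)*(m + 5);  m**2 + 4*m - 21 = (m - 3)*(m + 7)
Cancel the common factor (m + 7).

(m + 5)/(m - 3)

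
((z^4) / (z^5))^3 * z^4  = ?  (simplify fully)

Inside the bracket: (z^-1)
Raise to the power 3: (z^-3)
Multiply by z^4: add exponents.

z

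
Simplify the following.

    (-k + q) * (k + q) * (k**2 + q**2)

Pair the conjugate factors: (q+k)(q-k) = -k**2 + q**2, then repeat with the next factor.

-k**4 + q**4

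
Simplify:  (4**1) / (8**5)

2**(-13)

4**1 = 2**2; 8**5 = 2**15
Combine exponents: 2**(-13)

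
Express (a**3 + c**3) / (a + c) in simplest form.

c**3 + a**3 = (a + c)(a**2 - a*c + c**2).

a**2 - a*c + c**2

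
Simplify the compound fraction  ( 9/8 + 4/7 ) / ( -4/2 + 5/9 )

Numerator: 9/8 + 4/7 = 95/56
Denominator: -4/2 + 5/9 = -13/9
Divide: (95/56) · (-9/13) = -855/728

-855/728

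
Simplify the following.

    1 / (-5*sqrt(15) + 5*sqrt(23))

Multiply numerator and denominator by 5*sqrt(15) + 5*sqrt(23).
Denominator becomes 200; numerator becomes 5*sqrt(15) + 5*sqrt(23).

(sqrt(15) + sqrt(23))/40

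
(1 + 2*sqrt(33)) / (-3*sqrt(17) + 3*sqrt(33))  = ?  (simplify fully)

(sqrt(17) + sqrt(33) + 2*sqrt(561) + 66)/48

Multiply numerator and denominator by 3*sqrt(17) + 3*sqrt(33).
Denominator becomes 144; numerator becomes 3*sqrt(17) + 3*sqrt(33) + 6*sqrt(561) + 198.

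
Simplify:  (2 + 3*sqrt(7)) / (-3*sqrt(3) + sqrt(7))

Multiply numerator and denominator by sqrt(7) + 3*sqrt(3).
Denominator becomes -20; numerator becomes 2*sqrt(7) + 6*sqrt(3) + 21 + 9*sqrt(21).

(-9*sqrt(21) - 21 - 6*sqrt(3) - 2*sqrt(7))/20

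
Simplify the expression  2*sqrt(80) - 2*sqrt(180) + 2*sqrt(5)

-2*sqrt(5)

2*sqrt(80) = 8*sqrt(5); 2*sqrt(180) = 12*sqrt(5); 2*sqrt(5) = 2*sqrt(5)
Combine: (8 - 12 + 2)·sqrt(5) = -2*sqrt(5)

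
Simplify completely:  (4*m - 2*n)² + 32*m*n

4*(2*m + n)²

After expansion: 16*m² + 16*m*n + 4*n² — a perfect-square trinomial.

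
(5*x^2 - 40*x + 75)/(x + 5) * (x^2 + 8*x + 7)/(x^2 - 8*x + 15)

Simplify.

Factor: 5*x^2 - 40*x + 75 = 5*(x - 5)*(x - 3);  x^2 + 8*x + 7 = (x + 1)*(x + 7);  x^2 - 8*x + 15 = (x - 5)*(x - 3)
Cancel the common factors (x - 3), (x - 5).

(5*x^2 + 40*x + 35)/(x + 5)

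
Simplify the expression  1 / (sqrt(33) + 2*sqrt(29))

Multiply numerator and denominator by -2*sqrt(29) + sqrt(33).
Denominator becomes -83; numerator becomes -2*sqrt(29) + sqrt(33).

(-sqrt(33) + 2*sqrt(29))/83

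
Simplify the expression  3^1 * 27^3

3^10

3^1 = 3^1; 27^3 = 3^9
Combine exponents: 3^10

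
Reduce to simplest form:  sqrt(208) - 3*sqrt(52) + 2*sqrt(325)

sqrt(208) = 4*sqrt(13); 3*sqrt(52) = 6*sqrt(13); 2*sqrt(325) = 10*sqrt(13)
Combine: (4 - 6 + 10)·sqrt(13) = 8*sqrt(13)

8*sqrt(13)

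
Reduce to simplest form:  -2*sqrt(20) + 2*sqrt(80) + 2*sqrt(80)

12*sqrt(5)

2*sqrt(20) = 4*sqrt(5); 2*sqrt(80) = 8*sqrt(5); 2*sqrt(80) = 8*sqrt(5)
Combine: (-4 + 8 + 8)·sqrt(5) = 12*sqrt(5)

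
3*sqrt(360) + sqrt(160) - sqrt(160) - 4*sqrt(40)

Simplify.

10*sqrt(10)

3*sqrt(360) = 18*sqrt(10); sqrt(160) = 4*sqrt(10); sqrt(160) = 4*sqrt(10); 4*sqrt(40) = 8*sqrt(10)
Combine: (18 + 4 - 4 - 8)·sqrt(10) = 10*sqrt(10)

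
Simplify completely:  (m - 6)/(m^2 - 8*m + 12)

Factor: m^2 - 8*m + 12 = (m - 2)*(m - 6)
Cancel the common factor (m - 6).

1/(m - 2)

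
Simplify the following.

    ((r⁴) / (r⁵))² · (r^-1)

r^(-3)

Inside the bracket: (r^-1)
Raise to the power 2: (r^-2)
Multiply by (r^-1): add exponents.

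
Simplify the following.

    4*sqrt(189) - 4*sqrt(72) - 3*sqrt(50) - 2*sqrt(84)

-39*sqrt(2) + 8*sqrt(21)

4*sqrt(189) = 12*sqrt(21); 4*sqrt(72) = 24*sqrt(2); 3*sqrt(50) = 15*sqrt(2); 2*sqrt(84) = 4*sqrt(21)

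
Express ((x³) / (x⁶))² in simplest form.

Inside the bracket: (x^-3)
Raise to the power 2: (x^-6)

x^(-6)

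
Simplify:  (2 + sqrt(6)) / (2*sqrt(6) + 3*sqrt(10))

Multiply numerator and denominator by -3*sqrt(10) + 2*sqrt(6).
Denominator becomes -66; numerator becomes -6*sqrt(15) - 6*sqrt(10) + 4*sqrt(6) + 12.

(-6 - 2*sqrt(6) + 3*sqrt(10) + 3*sqrt(15))/33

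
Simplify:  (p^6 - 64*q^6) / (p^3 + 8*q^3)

p^3 - 8*q^3

p^6 - 64*q^6 factors as (p - 2*q)*(p + 2*q)*(p^2 - 2*p*q + 4*q^2)*(p^2 + 2*p*q + 4*q^2).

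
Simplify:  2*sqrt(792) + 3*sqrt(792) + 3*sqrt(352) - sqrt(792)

2*sqrt(792) = 12*sqrt(22); 3*sqrt(792) = 18*sqrt(22); 3*sqrt(352) = 12*sqrt(22); sqrt(792) = 6*sqrt(22)
Combine: (12 + 18 + 12 - 6)·sqrt(22) = 36*sqrt(22)

36*sqrt(22)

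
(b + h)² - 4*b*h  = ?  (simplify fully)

Expand the square and combine the 4*b*h term.

(b - h)²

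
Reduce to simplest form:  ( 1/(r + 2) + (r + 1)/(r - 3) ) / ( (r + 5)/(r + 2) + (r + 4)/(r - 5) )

(r^3 - r^2 - 21*r + 5)/(2*r^3 - 35*r + 51)

Numerator: 1/(r + 2) + (r + 1)/(r - 3) = (r^2 + 4*r - 1)/(r^2 - r - 6)
Denominator: (r + 5)/(r + 2) + (r + 4)/(r - 5) = (2*r^2 + 6*r - 17)/(r^2 - 3*r - 10)
Divide: ((r^2 + 4*r - 1)/(r^2 - r - 6)) · ((r^2 - 3*r - 10)/(2*r^2 + 6*r - 17)) = (r^3 - r^2 - 21*r + 5)/(2*r^3 - 35*r + 51)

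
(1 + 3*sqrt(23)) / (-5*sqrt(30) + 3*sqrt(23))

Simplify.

Multiply numerator and denominator by 3*sqrt(23) + 5*sqrt(30).
Denominator becomes -543; numerator becomes 3*sqrt(23) + 5*sqrt(30) + 207 + 15*sqrt(690).

(-15*sqrt(690) - 207 - 5*sqrt(30) - 3*sqrt(23))/543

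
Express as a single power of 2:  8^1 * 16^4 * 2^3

2^22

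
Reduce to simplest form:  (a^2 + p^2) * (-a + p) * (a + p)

-a^4 + p^4

Telescope via difference of squares: (p+a)(p-a) = -a^2 + p^2, then repeat with the next factor.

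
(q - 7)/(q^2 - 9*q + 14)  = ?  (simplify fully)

Factor: q^2 - 9*q + 14 = (q - 7)*(q - 2)
Cancel the common factor (q - 7).

1/(q - 2)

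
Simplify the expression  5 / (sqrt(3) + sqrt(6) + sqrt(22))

(-95*sqrt(6) - 125*sqrt(3) + 60*sqrt(11) + 65*sqrt(22))/97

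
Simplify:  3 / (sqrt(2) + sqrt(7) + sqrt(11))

Group as (sqrt(2) + sqrt(7)) + sqrt(11); multiply by (sqrt(2) + sqrt(7)) - sqrt(11), then rationalise the remaining surd.

(-3*sqrt(154) - 3*sqrt(11) + 9*sqrt(7) + 24*sqrt(2))/26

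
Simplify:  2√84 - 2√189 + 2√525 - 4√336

-8*√21

2√84 = 4*√21; 2√189 = 6*√21; 2√525 = 10*√21; 4√336 = 16*√21
Combine: (4 - 6 + 10 - 16)·√21 = -8*√21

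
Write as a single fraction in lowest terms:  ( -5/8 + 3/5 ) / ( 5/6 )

Numerator: -5/8 + 3/5 = -1/40
Denominator: 5/6 = 5/6
Divide: (-1/40) · (6/5) = -3/100

-3/100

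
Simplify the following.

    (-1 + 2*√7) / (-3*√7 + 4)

Multiply numerator and denominator by 4 + 3*√7.
Denominator becomes -47; numerator becomes 5*√7 + 38.

(-38 - 5*√7)/47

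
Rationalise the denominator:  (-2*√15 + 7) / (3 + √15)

(-51 + 13*√15)/6

Multiply numerator and denominator by -√15 + 3.
Denominator becomes -6; numerator becomes -13*√15 + 51.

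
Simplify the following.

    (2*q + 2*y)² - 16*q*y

After expansion: 4*q² - 8*q*y + 4*y² — a perfect-square trinomial.

4*(q - y)²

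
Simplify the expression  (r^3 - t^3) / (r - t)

Factor as (a-b)(a^2+ab+b^2) with a=r, b=t.

r^2 + r*t + t^2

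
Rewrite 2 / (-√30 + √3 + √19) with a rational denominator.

Group as (√3 + √19) - √30; multiply by (√3 + √19) + √30, then rationalise the remaining surd.

(4*√30 + 7*√19 + 23*√3 + 3*√190)/41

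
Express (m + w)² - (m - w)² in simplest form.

4*m*w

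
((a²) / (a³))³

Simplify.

Inside the bracket: (a^-1)
Raise to the power 3: (a^-3)

a^(-3)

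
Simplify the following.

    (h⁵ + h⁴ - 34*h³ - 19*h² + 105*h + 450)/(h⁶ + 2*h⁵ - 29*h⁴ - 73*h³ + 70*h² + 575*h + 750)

(h + 6)/(h² + 7*h + 10)

Factor: h⁵ + h⁴ - 34*h³ - 19*h² + 105*h + 450 = (h + 6)·(h² + 3*h + 5)·(h - 3)·(h - 5);  h⁶ + 2*h⁵ - 29*h⁴ - 73*h³ + 70*h² + 575*h + 750 = (h + 2)·(h - 5)·(h² + 3*h + 5)·(h + 5)·(h - 3)
Cancel the common factors (h² + 3*h + 5), (h - 3), (h - 5).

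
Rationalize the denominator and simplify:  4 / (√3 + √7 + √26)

Group as (√3 + √26) + √7; multiply by (√3 + √26) - √7, then rationalise the remaining surd.

(-22*√7 - 30*√3 + 2*√546 + 16*√26)/43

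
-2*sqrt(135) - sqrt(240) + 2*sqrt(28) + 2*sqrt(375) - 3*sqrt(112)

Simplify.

2*sqrt(135) = 6*sqrt(15); sqrt(240) = 4*sqrt(15); 2*sqrt(28) = 4*sqrt(7); 2*sqrt(375) = 10*sqrt(15); 3*sqrt(112) = 12*sqrt(7)

-8*sqrt(7)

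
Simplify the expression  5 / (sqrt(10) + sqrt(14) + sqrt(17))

(-20*sqrt(595) + 35*sqrt(17) + 65*sqrt(14) + 105*sqrt(10))/511

Group as (sqrt(10) + sqrt(17)) + sqrt(14); multiply by (sqrt(10) + sqrt(17)) - sqrt(14), then rationalise the remaining surd.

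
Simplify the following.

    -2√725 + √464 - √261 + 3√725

6*√29

2√725 = 10*√29; √464 = 4*√29; √261 = 3*√29; 3√725 = 15*√29
Combine: (-10 + 4 - 3 + 15)·√29 = 6*√29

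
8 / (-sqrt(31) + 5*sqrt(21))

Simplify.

(4*sqrt(31) + 20*sqrt(21))/247

Multiply numerator and denominator by sqrt(31) + 5*sqrt(21).
Denominator becomes 494; numerator becomes 8*sqrt(31) + 40*sqrt(21).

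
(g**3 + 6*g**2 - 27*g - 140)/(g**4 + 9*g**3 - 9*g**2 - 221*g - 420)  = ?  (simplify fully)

Factor: g**3 + 6*g**2 - 27*g - 140 = (g - 5)*(g + 4)*(g + 7);  g**4 + 9*g**3 - 9*g**2 - 221*g - 420 = (g + 4)*(g + 3)*(g + 7)*(g - 5)
Cancel the common factors (g - 5), (g + 7), (g + 4).

1/(g + 3)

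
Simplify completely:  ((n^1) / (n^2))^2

Inside the bracket: (n^-1)
Raise to the power 2: (n^-2)

n^(-2)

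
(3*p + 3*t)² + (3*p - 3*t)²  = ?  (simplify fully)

Binomially expand both and collect terms in (3*p), (3*t).

18*p² + 18*t²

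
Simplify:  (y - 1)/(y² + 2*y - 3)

1/(y + 3)

Factor: y² + 2*y - 3 = (y - 1)·(y + 3)
Cancel the common factor (y - 1).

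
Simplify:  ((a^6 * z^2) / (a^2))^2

Inside the bracket: a^4 * z^2
Raise to the power 2: a^8 * z^4

a^8*z^4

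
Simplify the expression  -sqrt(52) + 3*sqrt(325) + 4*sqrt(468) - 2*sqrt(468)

sqrt(52) = 2*sqrt(13); 3*sqrt(325) = 15*sqrt(13); 4*sqrt(468) = 24*sqrt(13); 2*sqrt(468) = 12*sqrt(13)
Combine: (-2 + 15 + 24 - 12)·sqrt(13) = 25*sqrt(13)

25*sqrt(13)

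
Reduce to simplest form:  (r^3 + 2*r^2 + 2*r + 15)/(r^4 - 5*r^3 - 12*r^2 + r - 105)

Factor: r^3 + 2*r^2 + 2*r + 15 = (r + 3)*(r^2 - r + 5);  r^4 - 5*r^3 - 12*r^2 + r - 105 = (r^2 - r + 5)*(r + 3)*(r - 7)
Cancel the common factors (r^2 - r + 5), (r + 3).

1/(r - 7)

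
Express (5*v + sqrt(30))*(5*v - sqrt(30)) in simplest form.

25*v^2 - 30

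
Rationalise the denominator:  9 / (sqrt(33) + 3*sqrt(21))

(-3*sqrt(33) + 9*sqrt(21))/52

Multiply numerator and denominator by -3*sqrt(21) + sqrt(33).
Denominator becomes -156; numerator becomes -27*sqrt(21) + 9*sqrt(33).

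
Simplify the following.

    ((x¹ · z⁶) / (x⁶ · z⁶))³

x^(-15)

Inside the bracket: (x^-5)
Raise to the power 3: (x^-15)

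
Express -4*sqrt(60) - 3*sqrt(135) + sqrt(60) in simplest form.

4*sqrt(60) = 8*sqrt(15); 3*sqrt(135) = 9*sqrt(15); sqrt(60) = 2*sqrt(15)
Combine: (-8 - 9 + 2)·sqrt(15) = -15*sqrt(15)

-15*sqrt(15)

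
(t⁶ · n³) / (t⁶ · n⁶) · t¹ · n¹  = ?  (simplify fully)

Quotient: (n^-3)
Multiply by t¹ · n¹: add exponents.

t/n²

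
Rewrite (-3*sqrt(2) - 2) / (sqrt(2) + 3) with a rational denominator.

-sqrt(2)

Multiply numerator and denominator by -sqrt(2) + 3.
Denominator becomes 7; numerator becomes -7*sqrt(2).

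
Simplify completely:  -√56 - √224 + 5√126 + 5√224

29*√14

√56 = 2*√14; √224 = 4*√14; 5√126 = 15*√14; 5√224 = 20*√14
Combine: (-2 - 4 + 15 + 20)·√14 = 29*√14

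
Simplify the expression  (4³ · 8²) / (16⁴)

2^(-4)

4³ = 2^6; 8² = 2^6; 16⁴ = 2^16
Combine exponents: 2^(-4)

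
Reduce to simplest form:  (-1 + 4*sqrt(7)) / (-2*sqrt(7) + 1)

(-55 - 2*sqrt(7))/27

Multiply numerator and denominator by 1 + 2*sqrt(7).
Denominator becomes -27; numerator becomes 2*sqrt(7) + 55.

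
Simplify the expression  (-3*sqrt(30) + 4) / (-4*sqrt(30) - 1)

(-19*sqrt(30) + 364)/479

Multiply numerator and denominator by -1 + 4*sqrt(30).
Denominator becomes -479; numerator becomes -364 + 19*sqrt(30).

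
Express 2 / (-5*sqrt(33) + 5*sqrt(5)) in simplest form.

(-sqrt(33) - sqrt(5))/70

Multiply numerator and denominator by 5*sqrt(5) + 5*sqrt(33).
Denominator becomes -700; numerator becomes 10*sqrt(5) + 10*sqrt(33).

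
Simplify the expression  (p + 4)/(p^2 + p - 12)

1/(p - 3)

Factor: p^2 + p - 12 = (p - 3)*(p + 4)
Cancel the common factor (p + 4).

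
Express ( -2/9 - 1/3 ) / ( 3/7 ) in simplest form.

Numerator: -2/9 - 1/3 = -5/9
Denominator: 3/7 = 3/7
Divide: (-5/9) · (7/3) = -35/27

-35/27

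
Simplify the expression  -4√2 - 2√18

4√2 = 4*√2; 2√18 = 6*√2
Combine: (-4 - 6)·√2 = -10*√2

-10*√2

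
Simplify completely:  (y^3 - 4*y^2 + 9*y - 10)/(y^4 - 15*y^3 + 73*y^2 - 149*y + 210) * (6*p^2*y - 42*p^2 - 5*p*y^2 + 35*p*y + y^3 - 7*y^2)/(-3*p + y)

Factor: y^3 - 4*y^2 + 9*y - 10 = (y - 2)*(y^2 - 2*y + 5);  y^4 - 15*y^3 + 73*y^2 - 149*y + 210 = (y - 7)*(y^2 - 2*y + 5)*(y - 6);  6*p^2*y - 42*p^2 - 5*p*y^2 + 35*p*y + y^3 - 7*y^2 = (-2*p + y)*(y - 7)*(-3*p + y)
Cancel the common factors (y^2 - 2*y + 5), (-3*p + y), (y - 7).

(-2*p*y + 4*p + y^2 - 2*y)/(y - 6)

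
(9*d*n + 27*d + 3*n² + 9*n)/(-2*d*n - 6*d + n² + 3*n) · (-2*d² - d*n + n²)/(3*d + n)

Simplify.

3*d + 3*n

Factor: 9*d*n + 27*d + 3*n² + 9*n = 3·(n + 3)·(3*d + n);  -2*d*n - 6*d + n² + 3*n = (n + 3)·(-2*d + n);  -2*d² - d*n + n² = (-2*d + n)·(d + n)
Cancel the common factors (3*d + n), (n + 3), (-2*d + n).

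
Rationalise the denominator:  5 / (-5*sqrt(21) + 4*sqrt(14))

(-25*sqrt(21) - 20*sqrt(14))/301

Multiply numerator and denominator by 4*sqrt(14) + 5*sqrt(21).
Denominator becomes -301; numerator becomes 20*sqrt(14) + 25*sqrt(21).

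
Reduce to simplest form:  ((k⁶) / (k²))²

Inside the bracket: k⁴
Raise to the power 2: k⁸

k⁸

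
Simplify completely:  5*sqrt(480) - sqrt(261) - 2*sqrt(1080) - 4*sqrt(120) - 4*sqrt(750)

-20*sqrt(30) - 3*sqrt(29)

5*sqrt(480) = 20*sqrt(30); sqrt(261) = 3*sqrt(29); 2*sqrt(1080) = 12*sqrt(30); 4*sqrt(120) = 8*sqrt(30); 4*sqrt(750) = 20*sqrt(30)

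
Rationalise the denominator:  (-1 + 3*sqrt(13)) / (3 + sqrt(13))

(-5*sqrt(13) + 21)/2

Multiply numerator and denominator by -sqrt(13) + 3.
Denominator becomes -4; numerator becomes -42 + 10*sqrt(13).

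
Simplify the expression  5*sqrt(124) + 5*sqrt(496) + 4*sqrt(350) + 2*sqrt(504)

32*sqrt(14) + 30*sqrt(31)

5*sqrt(124) = 10*sqrt(31); 5*sqrt(496) = 20*sqrt(31); 4*sqrt(350) = 20*sqrt(14); 2*sqrt(504) = 12*sqrt(14)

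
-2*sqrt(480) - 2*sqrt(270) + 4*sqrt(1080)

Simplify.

10*sqrt(30)

2*sqrt(480) = 8*sqrt(30); 2*sqrt(270) = 6*sqrt(30); 4*sqrt(1080) = 24*sqrt(30)
Combine: (-8 - 6 + 24)·sqrt(30) = 10*sqrt(30)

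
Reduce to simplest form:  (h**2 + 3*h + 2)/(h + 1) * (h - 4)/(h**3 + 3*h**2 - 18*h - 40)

1/(h + 5)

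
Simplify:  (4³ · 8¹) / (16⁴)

2^(-7)

4³ = 2^6; 8¹ = 2^3; 16⁴ = 2^16
Combine exponents: 2^(-7)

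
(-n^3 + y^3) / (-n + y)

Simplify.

y^3 - n^3 = (-n + y)(n^2 + n*y + y^2).

n^2 + n*y + y^2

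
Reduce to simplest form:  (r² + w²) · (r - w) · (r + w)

r⁴ - w⁴

Telescope via difference of squares: (r+w)(r-w) = r² - w², then repeat with the next factor.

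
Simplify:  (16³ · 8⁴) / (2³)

2^21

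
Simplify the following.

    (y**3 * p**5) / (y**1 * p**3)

p**2*y**2

Quotient: y**2 * p**2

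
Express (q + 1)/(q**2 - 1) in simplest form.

Factor: q**2 - 1 = (q - 1)*(q + 1)
Cancel the common factor (q + 1).

1/(q - 1)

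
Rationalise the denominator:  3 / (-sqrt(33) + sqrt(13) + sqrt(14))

Group as (sqrt(13) + sqrt(14)) - sqrt(33); multiply by (sqrt(13) + sqrt(14)) + sqrt(33), then rationalise the remaining surd.

(9*sqrt(33) + 48*sqrt(14) + 51*sqrt(13) + 3*sqrt(6006))/346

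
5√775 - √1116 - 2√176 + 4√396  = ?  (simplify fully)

16*√11 + 19*√31

5√775 = 25*√31; √1116 = 6*√31; 2√176 = 8*√11; 4√396 = 24*√11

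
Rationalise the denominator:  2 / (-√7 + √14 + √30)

Group as (√14 + √30) - √7; multiply by (√14 + √30) + √7, then rationalise the remaining surd.

(-74*√7 - 18*√30 + 46*√14 + 56*√15)/311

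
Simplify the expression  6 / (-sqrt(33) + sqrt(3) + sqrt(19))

(66*sqrt(33) + 102*sqrt(19) + 294*sqrt(3) + 36*sqrt(209))/107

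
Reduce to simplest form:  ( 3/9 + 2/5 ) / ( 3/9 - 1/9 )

33/10

Numerator: 3/9 + 2/5 = 11/15
Denominator: 3/9 - 1/9 = 2/9
Divide: (11/15) · (9/2) = 33/10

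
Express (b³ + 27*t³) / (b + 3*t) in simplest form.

b² - 3*b*t + 9*t²

Factor as (a+b)(a^2-ab+b^2) with a=(3*t), b=b.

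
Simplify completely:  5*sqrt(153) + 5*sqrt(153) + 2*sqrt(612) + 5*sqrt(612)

5*sqrt(153) = 15*sqrt(17); 5*sqrt(153) = 15*sqrt(17); 2*sqrt(612) = 12*sqrt(17); 5*sqrt(612) = 30*sqrt(17)
Combine: (15 + 15 + 12 + 30)·sqrt(17) = 72*sqrt(17)

72*sqrt(17)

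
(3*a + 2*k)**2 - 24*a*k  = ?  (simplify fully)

Expanding gives 9*a**2 - 12*a*k + 4*k**2, a perfect square.

(3*a - 2*k)**2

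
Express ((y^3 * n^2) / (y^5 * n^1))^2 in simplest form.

n^2/y^4

Inside the bracket: (y^-2) * n^1
Raise to the power 2: (y^-4) * n^2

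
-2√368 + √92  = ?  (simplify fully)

-6*√23

2√368 = 8*√23; √92 = 2*√23
Combine: (-8 + 2)·√23 = -6*√23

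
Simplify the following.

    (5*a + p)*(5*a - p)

(5*a)^2 - (p)^2 = 25*a^2 - p^2.

25*a^2 - p^2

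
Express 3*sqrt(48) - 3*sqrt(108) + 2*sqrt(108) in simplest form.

3*sqrt(48) = 12*sqrt(3); 3*sqrt(108) = 18*sqrt(3); 2*sqrt(108) = 12*sqrt(3)
Combine: (12 - 18 + 12)·sqrt(3) = 6*sqrt(3)

6*sqrt(3)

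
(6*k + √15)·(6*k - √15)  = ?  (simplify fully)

36*k² - 15

Difference of squares with P = 6*k, Q = √15.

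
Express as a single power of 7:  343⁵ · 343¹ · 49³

343⁵ = 7^15; 343¹ = 7^3; 49³ = 7^6
Combine exponents: 7^24

7^24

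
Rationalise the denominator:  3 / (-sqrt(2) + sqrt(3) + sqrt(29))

Group as (sqrt(3) + sqrt(29)) - sqrt(2); multiply by (sqrt(3) + sqrt(29)) + sqrt(2), then rationalise the remaining surd.

(-14*sqrt(3) - sqrt(174) + 15*sqrt(2) + 12*sqrt(29))/92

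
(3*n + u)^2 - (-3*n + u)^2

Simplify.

12*n*u

Write as f(u,(3*n)) - f(u,-(3*n)) and expand.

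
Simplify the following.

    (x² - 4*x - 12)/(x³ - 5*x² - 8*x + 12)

Factor: x² - 4*x - 12 = (x - 6)·(x + 2);  x³ - 5*x² - 8*x + 12 = (x - 6)·(x + 2)·(x - 1)
Cancel the common factors (x + 2), (x - 6).

1/(x - 1)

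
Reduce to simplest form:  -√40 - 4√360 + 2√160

√40 = 2*√10; 4√360 = 24*√10; 2√160 = 8*√10
Combine: (-2 - 24 + 8)·√10 = -18*√10

-18*√10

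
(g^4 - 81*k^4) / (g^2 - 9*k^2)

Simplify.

g^2 + 9*k^2

Difference of fourth powers: factor out (g^2 - 9*k^2).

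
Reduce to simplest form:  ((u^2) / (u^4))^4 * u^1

Inside the bracket: (u^-2)
Raise to the power 4: (u^-8)
Multiply by u^1: add exponents.

u^(-7)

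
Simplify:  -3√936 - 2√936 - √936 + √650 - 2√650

-41*√26

3√936 = 18*√26; 2√936 = 12*√26; √936 = 6*√26; √650 = 5*√26; 2√650 = 10*√26
Combine: (-18 - 12 - 6 + 5 - 10)·√26 = -41*√26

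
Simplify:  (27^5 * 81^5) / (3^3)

27^5 = 3^15; 81^5 = 3^20; 3^3 = 3^3
Combine exponents: 3^32

3^32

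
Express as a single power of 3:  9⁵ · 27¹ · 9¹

9⁵ = 3^10; 27¹ = 3^3; 9¹ = 3^2
Combine exponents: 3^15

3^15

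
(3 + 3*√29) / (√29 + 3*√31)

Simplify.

(-87 - 3*√29 + 9*√31 + 9*√899)/250

Multiply numerator and denominator by -3*√31 + √29.
Denominator becomes -250; numerator becomes -9*√899 - 9*√31 + 3*√29 + 87.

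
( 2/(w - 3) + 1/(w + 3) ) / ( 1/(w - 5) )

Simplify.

Numerator: 2/(w - 3) + 1/(w + 3) = (3*w + 3)/(w² - 9)
Denominator: 1/(w - 5) = 1/(w - 5)
Divide: ((3*w + 3)/(w² - 9)) · (w - 5) = (3*w² - 12*w - 15)/(w² - 9)

(3*w² - 12*w - 15)/(w² - 9)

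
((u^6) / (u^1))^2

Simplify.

Inside the bracket: u^5
Raise to the power 2: u^10

u^10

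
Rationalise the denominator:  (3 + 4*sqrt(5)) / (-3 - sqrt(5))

Multiply numerator and denominator by -3 + sqrt(5).
Denominator becomes 4; numerator becomes -9*sqrt(5) + 11.

(-9*sqrt(5) + 11)/4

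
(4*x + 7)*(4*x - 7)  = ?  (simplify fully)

16*x^2 - 49

Product of conjugates: (P+Q)(P-Q) = P^2 - Q^2.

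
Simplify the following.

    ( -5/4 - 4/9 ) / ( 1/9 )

-61/4

Numerator: -5/4 - 4/9 = -61/36
Denominator: 1/9 = 1/9
Divide: (-61/36) · (9) = -61/4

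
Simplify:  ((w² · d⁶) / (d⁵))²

Inside the bracket: w² · d¹
Raise to the power 2: w⁴ · d²

d²*w⁴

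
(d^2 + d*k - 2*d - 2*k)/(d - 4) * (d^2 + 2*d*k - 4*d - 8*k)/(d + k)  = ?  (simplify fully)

Factor: d^2 + d*k - 2*d - 2*k = (d - 2)*(d + k);  d^2 + 2*d*k - 4*d - 8*k = (d + 2*k)*(d - 4)
Cancel the common factors (d - 4), (d + k).

d^2 + 2*d*k - 2*d - 4*k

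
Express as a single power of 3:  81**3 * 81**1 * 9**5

3**26

81**3 = 3**12; 81**1 = 3**4; 9**5 = 3**10
Combine exponents: 3**26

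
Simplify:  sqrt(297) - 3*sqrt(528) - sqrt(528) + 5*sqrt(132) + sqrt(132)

-sqrt(33)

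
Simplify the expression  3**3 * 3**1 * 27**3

3**3 = 3**3; 3**1 = 3**1; 27**3 = 3**9
Combine exponents: 3**13

3**13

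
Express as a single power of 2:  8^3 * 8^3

8^3 = 2^9; 8^3 = 2^9
Combine exponents: 2^18

2^18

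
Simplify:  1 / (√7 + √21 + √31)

Group as (√7 + √31) + √21; multiply by (√7 + √31) - √21, then rationalise the remaining surd.

(-14*√93 - 3*√31 + 17*√21 + 45*√7)/579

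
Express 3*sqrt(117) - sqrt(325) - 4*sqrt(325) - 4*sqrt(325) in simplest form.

3*sqrt(117) = 9*sqrt(13); sqrt(325) = 5*sqrt(13); 4*sqrt(325) = 20*sqrt(13); 4*sqrt(325) = 20*sqrt(13)
Combine: (9 - 5 - 20 - 20)·sqrt(13) = -36*sqrt(13)

-36*sqrt(13)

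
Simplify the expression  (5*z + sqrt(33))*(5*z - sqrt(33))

25*z^2 - 33

(5*z)^2 - (sqrt(33))^2 = 25*z^2 - 33.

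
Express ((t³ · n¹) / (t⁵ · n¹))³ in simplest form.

Inside the bracket: (t^-2)
Raise to the power 3: (t^-6)

t^(-6)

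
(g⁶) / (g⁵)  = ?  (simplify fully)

g

Quotient: g¹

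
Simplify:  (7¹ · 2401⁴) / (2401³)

7^5

7¹ = 7^1; 2401⁴ = 7^16; 2401³ = 7^12
Combine exponents: 7^5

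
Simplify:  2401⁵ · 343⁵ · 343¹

7^38

2401⁵ = 7^20; 343⁵ = 7^15; 343¹ = 7^3
Combine exponents: 7^38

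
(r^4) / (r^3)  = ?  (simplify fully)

r

Quotient: r^1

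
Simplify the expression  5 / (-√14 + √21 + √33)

Group as (√21 + √33) - √14; multiply by (√21 + √33) + √14, then rationalise the remaining surd.

(-100*√14 + 5*√33 + 65*√21 + 105*√22)/586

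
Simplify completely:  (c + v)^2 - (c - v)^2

Binomially expand both and collect terms in c, v.

4*c*v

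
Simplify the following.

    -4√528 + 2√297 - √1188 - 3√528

-28*√33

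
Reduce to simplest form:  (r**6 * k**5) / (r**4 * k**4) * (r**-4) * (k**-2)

Quotient: r**2 * k**1
Multiply by (r**-4) * (k**-2): add exponents.

1/(k*r**2)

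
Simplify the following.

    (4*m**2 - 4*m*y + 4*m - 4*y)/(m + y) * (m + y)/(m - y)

Factor: 4*m**2 - 4*m*y + 4*m - 4*y = 4*(m + 1)*(m - y)
Cancel the common factors (m - y), (m + y).

4*m + 4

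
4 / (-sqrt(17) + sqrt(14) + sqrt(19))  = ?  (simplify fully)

(-8*sqrt(17) + 6*sqrt(19) + 11*sqrt(14) + sqrt(4522))/101

Group as (sqrt(14) + sqrt(19)) - sqrt(17); multiply by (sqrt(14) + sqrt(19)) + sqrt(17), then rationalise the remaining surd.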